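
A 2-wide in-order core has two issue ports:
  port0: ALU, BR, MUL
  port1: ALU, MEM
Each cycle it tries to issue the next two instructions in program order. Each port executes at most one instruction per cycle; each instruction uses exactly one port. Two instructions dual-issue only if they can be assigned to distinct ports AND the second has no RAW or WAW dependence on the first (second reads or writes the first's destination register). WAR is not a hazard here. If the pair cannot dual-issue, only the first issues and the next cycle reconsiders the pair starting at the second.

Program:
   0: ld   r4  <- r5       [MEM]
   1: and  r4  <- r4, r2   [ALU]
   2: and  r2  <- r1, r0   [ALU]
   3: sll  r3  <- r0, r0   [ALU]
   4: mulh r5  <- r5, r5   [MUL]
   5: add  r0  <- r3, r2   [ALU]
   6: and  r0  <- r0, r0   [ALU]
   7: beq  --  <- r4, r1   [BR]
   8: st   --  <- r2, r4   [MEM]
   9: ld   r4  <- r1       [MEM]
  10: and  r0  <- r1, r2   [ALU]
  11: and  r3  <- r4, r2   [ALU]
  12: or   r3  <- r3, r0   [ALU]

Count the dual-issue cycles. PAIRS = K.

#0 head=0: ld.MEM i0 RAW+WAW r4
#1 head=1: and.ALU+and.ALU i1+i2 pair
#2 head=3: sll.ALU+mulh.MUL i3+i4 pair
#3 head=5: add.ALU i5 RAW+WAW r0
#4 head=6: and.ALU+beq.BR i6+i7 pair
#5 head=8: st.MEM i8 no-port MEM/MEM
#6 head=9: ld.MEM+and.ALU i9+i10 pair
#7 head=11: and.ALU i11 RAW+WAW r3
#8 head=12: or.ALU i12 tail

PAIRS = 4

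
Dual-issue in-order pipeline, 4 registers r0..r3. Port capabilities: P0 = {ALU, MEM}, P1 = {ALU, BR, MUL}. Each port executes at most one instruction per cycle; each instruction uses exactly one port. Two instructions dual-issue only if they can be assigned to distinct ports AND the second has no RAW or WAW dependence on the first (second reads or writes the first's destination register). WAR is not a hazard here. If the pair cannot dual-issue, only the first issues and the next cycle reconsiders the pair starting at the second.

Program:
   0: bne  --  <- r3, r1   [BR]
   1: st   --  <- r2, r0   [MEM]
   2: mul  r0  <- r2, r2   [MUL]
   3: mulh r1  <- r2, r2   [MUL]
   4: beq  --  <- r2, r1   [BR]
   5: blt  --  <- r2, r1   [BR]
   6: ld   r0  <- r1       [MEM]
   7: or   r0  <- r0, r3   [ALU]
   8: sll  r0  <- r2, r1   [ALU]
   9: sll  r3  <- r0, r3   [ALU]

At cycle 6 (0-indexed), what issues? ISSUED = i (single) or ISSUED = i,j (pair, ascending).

0. bne st @i0&i1  | 2-wide
1. mul @i2  | no-port MUL/MUL
2. mulh @i3  | no-port MUL/BR
3. beq @i4  | no-port BR/BR
4. blt ld @i5&i6  | 2-wide
5. or @i7  | WAW r0
6. sll @i8  | RAW r0
7. sll @i9  | tail

ISSUED = 8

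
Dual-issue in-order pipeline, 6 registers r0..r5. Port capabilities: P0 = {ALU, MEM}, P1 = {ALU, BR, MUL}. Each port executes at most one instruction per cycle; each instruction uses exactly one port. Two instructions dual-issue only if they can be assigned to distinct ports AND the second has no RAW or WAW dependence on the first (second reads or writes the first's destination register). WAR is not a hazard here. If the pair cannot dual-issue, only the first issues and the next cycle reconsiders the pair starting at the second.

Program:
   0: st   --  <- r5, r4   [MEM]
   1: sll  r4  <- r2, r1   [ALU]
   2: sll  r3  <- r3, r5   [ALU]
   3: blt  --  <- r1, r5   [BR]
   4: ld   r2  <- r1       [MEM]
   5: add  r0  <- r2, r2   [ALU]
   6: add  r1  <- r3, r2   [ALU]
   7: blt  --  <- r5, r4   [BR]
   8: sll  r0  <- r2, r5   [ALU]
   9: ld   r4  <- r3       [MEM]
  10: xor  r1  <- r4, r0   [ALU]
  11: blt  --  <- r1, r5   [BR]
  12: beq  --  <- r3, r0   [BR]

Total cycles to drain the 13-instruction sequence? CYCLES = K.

CYCLES = 9

c0: i0/i1 st sll  dual
c1: i2/i3 sll blt  dual
c2: i4 ld  RAW r2
c3: i5/i6 add add  dual
c4: i7/i8 blt sll  dual
c5: i9 ld  RAW r4
c6: i10 xor  RAW r1
c7: i11 blt  no-port BR/BR
c8: i12 beq  tail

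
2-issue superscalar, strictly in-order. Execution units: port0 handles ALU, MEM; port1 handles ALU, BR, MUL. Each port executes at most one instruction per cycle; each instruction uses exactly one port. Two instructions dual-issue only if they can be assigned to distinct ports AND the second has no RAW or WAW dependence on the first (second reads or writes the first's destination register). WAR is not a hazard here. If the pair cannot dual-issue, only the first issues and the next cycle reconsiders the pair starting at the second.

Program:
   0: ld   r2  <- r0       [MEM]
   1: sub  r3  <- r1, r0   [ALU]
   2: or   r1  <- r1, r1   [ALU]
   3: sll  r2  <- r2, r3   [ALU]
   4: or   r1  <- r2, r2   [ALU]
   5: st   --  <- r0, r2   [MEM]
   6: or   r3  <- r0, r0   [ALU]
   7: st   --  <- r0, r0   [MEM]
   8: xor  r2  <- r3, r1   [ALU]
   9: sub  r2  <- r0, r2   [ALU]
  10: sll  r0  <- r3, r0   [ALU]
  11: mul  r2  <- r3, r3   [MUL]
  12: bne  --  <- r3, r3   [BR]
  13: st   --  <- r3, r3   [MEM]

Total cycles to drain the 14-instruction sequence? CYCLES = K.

CYCLES = 8

t=0 i0,i1:ld/sub ; dual
t=1 i2,i3:or/sll ; dual
t=2 i4,i5:or/st ; dual
t=3 i6,i7:or/st ; dual
t=4 i8:xor ; RAW+WAW r2
t=5 i9,i10:sub/sll ; dual
t=6 i11:mul ; no-port MUL/BR
t=7 i12,i13:bne/st ; dual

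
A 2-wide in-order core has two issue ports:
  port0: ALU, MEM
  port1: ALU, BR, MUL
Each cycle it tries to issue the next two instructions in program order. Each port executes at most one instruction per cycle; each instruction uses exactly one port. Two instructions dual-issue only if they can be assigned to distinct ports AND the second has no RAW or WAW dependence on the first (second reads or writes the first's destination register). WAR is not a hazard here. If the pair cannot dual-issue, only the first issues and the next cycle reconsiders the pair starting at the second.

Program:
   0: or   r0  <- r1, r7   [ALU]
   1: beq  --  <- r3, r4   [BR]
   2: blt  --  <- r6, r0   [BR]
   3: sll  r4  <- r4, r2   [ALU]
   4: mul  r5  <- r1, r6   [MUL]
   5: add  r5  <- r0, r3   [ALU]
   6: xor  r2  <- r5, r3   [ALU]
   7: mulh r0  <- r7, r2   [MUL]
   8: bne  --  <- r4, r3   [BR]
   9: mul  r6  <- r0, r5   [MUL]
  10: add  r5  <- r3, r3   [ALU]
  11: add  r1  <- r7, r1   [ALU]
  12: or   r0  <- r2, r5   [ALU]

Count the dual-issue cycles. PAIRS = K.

PAIRS = 4

0. or+beq @i0/i1  | pair
1. blt+sll @i2/i3  | pair
2. mul @i4  | WAW r5
3. add @i5  | RAW r5
4. xor @i6  | RAW r2
5. mulh @i7  | no-port MUL/BR
6. bne @i8  | no-port BR/MUL
7. mul+add @i9/i10  | pair
8. add+or @i11/i12  | pair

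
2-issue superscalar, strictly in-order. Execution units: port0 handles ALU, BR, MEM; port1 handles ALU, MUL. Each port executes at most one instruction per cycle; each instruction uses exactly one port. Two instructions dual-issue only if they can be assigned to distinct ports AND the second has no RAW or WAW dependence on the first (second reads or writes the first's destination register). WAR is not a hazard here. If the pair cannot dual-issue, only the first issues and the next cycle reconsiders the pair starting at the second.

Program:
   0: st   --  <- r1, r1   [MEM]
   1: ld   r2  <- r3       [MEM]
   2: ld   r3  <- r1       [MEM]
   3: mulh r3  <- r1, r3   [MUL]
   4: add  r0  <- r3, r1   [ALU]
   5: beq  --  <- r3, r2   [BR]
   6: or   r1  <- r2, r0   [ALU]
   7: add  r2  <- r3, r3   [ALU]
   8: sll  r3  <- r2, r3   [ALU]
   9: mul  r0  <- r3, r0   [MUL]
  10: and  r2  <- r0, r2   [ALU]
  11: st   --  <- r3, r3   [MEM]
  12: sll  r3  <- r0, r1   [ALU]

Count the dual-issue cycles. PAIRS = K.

t=0 i0:st ; no-port MEM/MEM
t=1 i1:ld ; no-port MEM/MEM
t=2 i2:ld ; RAW+WAW r3
t=3 i3:mulh ; RAW r3
t=4 i4/i5:add;beq ; pair
t=5 i6/i7:or;add ; pair
t=6 i8:sll ; RAW r3
t=7 i9:mul ; RAW r0
t=8 i10/i11:and;st ; pair
t=9 i12:sll ; tail

PAIRS = 3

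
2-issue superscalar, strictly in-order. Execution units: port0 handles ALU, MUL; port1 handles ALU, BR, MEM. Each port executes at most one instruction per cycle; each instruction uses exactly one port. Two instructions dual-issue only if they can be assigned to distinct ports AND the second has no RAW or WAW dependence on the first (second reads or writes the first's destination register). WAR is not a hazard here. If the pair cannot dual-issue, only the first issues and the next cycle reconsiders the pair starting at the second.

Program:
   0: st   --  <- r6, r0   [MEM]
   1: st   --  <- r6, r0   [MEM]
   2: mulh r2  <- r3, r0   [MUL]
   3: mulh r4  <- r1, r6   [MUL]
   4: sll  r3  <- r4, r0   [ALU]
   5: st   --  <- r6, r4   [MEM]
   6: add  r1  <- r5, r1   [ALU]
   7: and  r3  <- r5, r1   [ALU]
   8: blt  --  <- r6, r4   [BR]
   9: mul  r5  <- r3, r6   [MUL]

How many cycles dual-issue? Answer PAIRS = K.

t=0 i0:st ; no-port MEM/MEM
t=1 i1/i2:st;mulh ; 2-wide
t=2 i3:mulh ; RAW r4
t=3 i4/i5:sll;st ; 2-wide
t=4 i6:add ; RAW r1
t=5 i7/i8:and;blt ; 2-wide
t=6 i9:mul ; tail

PAIRS = 3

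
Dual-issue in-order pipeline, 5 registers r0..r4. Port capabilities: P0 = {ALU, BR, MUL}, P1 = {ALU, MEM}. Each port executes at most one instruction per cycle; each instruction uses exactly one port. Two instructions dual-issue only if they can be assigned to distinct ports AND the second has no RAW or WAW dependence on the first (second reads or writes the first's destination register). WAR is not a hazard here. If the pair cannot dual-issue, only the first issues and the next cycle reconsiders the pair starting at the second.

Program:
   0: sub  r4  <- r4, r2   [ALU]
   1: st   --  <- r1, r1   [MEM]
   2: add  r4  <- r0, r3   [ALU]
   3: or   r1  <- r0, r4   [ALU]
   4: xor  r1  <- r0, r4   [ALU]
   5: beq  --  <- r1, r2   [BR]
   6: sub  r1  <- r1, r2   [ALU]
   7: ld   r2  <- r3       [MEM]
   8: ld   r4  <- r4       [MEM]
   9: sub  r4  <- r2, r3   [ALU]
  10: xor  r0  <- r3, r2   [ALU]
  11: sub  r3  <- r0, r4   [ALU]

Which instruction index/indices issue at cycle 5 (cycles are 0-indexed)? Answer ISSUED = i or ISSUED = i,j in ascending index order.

t=0 i0+i1:sub.ALU+st.MEM ; 2-wide
t=1 i2:add.ALU ; RAW r4
t=2 i3:or.ALU ; WAW r1
t=3 i4:xor.ALU ; RAW r1
t=4 i5+i6:beq.BR+sub.ALU ; 2-wide
t=5 i7:ld.MEM ; no-port MEM/MEM
t=6 i8:ld.MEM ; WAW r4
t=7 i9+i10:sub.ALU+xor.ALU ; 2-wide
t=8 i11:sub.ALU ; tail

ISSUED = 7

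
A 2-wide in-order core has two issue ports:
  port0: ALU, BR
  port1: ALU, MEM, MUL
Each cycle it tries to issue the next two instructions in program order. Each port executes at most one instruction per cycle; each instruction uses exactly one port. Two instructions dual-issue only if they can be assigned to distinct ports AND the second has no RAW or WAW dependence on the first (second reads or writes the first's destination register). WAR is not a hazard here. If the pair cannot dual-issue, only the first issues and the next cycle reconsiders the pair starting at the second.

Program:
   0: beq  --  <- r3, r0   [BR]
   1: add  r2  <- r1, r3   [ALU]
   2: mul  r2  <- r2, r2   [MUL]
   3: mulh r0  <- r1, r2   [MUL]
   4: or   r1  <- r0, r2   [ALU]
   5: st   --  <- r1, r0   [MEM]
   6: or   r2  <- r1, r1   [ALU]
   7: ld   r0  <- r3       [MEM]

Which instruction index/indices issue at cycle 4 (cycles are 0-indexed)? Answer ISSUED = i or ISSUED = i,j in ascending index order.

0. beq;add @i0,i1  | 2-wide
1. mul @i2  | no-port MUL/MUL
2. mulh @i3  | RAW r0
3. or @i4  | RAW r1
4. st;or @i5,i6  | 2-wide
5. ld @i7  | tail

ISSUED = 5,6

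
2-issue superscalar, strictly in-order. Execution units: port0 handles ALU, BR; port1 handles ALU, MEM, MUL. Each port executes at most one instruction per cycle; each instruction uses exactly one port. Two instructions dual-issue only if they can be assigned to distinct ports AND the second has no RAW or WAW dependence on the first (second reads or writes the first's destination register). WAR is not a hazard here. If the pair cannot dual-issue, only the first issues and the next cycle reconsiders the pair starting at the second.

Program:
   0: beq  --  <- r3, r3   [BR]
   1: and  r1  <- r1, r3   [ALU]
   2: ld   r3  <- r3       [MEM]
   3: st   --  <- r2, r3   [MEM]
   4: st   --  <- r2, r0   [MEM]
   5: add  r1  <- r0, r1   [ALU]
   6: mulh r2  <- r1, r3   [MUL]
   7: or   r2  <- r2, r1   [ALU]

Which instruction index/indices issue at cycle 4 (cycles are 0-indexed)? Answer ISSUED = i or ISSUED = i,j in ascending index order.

ISSUED = 6

[0] i0+i1  beq.BR/and.ALU  -- 2-wide
[1] i2  ld.MEM  -- no-port MEM/MEM
[2] i3  st.MEM  -- no-port MEM/MEM
[3] i4+i5  st.MEM/add.ALU  -- 2-wide
[4] i6  mulh.MUL  -- RAW+WAW r2
[5] i7  or.ALU  -- tail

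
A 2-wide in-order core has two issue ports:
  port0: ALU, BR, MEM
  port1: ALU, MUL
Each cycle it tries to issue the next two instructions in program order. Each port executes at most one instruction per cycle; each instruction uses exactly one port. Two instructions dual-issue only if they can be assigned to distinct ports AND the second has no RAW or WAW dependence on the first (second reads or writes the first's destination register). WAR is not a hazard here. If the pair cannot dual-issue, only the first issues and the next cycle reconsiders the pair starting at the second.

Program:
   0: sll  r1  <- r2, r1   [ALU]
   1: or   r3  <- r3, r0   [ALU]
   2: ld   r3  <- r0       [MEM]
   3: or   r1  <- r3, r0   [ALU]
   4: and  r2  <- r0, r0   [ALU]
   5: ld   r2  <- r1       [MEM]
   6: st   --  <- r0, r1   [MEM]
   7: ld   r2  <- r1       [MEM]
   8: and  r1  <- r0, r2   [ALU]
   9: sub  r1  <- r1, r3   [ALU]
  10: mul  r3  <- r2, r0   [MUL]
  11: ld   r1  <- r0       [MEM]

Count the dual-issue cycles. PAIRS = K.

0. sll/or @i0&i1  | 2-wide
1. ld @i2  | RAW r3
2. or/and @i3&i4  | 2-wide
3. ld @i5  | no-port MEM/MEM
4. st @i6  | no-port MEM/MEM
5. ld @i7  | RAW r2
6. and @i8  | RAW+WAW r1
7. sub/mul @i9&i10  | 2-wide
8. ld @i11  | tail

PAIRS = 3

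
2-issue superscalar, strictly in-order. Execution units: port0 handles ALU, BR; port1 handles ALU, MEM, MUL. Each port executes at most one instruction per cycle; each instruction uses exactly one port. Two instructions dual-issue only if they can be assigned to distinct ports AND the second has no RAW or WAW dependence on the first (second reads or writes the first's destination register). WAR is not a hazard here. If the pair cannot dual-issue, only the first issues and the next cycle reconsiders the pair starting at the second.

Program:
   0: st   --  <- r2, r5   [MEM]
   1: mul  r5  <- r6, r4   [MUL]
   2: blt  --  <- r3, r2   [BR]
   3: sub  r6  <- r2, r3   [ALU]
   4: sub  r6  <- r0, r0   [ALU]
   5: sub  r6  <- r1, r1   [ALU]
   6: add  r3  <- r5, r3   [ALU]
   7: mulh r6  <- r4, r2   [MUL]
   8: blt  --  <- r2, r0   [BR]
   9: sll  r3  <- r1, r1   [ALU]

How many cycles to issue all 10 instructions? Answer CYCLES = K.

[0] i0  st  -- no-port MEM/MUL
[1] i1,i2  mul;blt  -- pair
[2] i3  sub  -- WAW r6
[3] i4  sub  -- WAW r6
[4] i5,i6  sub;add  -- pair
[5] i7,i8  mulh;blt  -- pair
[6] i9  sll  -- tail

CYCLES = 7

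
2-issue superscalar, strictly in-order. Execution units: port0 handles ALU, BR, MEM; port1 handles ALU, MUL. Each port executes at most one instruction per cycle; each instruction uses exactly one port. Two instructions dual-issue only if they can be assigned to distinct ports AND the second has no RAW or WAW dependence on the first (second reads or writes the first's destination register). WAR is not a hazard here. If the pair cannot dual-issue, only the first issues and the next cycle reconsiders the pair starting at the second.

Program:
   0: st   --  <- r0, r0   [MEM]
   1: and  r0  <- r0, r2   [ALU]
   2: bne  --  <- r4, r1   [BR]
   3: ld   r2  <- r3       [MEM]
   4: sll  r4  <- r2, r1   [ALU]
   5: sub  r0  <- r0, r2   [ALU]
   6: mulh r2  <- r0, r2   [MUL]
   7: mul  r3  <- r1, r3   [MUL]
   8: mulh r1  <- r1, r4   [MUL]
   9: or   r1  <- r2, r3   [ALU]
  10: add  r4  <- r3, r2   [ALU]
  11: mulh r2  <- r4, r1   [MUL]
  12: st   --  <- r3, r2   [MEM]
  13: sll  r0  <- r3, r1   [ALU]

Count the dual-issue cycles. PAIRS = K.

PAIRS = 4

t=0 i0,i1:st and ; dual
t=1 i2:bne ; no-port BR/MEM
t=2 i3:ld ; RAW r2
t=3 i4,i5:sll sub ; dual
t=4 i6:mulh ; no-port MUL/MUL
t=5 i7:mul ; no-port MUL/MUL
t=6 i8:mulh ; WAW r1
t=7 i9,i10:or add ; dual
t=8 i11:mulh ; RAW r2
t=9 i12,i13:st sll ; dual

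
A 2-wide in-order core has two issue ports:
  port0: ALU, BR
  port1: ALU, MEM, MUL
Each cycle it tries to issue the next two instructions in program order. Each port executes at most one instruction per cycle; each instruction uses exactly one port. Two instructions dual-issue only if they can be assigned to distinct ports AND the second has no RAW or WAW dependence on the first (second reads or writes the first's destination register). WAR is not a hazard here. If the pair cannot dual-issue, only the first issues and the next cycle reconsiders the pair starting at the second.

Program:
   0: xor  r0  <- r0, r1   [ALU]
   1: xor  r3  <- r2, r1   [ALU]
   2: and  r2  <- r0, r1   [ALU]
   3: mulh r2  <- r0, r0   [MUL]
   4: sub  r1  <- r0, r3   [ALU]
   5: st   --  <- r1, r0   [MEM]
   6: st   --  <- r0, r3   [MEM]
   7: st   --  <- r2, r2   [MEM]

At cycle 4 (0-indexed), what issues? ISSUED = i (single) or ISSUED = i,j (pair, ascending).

ISSUED = 6

t=0 i0/i1:xor.ALU/xor.ALU ; pair
t=1 i2:and.ALU ; WAW r2
t=2 i3/i4:mulh.MUL/sub.ALU ; pair
t=3 i5:st.MEM ; no-port MEM/MEM
t=4 i6:st.MEM ; no-port MEM/MEM
t=5 i7:st.MEM ; tail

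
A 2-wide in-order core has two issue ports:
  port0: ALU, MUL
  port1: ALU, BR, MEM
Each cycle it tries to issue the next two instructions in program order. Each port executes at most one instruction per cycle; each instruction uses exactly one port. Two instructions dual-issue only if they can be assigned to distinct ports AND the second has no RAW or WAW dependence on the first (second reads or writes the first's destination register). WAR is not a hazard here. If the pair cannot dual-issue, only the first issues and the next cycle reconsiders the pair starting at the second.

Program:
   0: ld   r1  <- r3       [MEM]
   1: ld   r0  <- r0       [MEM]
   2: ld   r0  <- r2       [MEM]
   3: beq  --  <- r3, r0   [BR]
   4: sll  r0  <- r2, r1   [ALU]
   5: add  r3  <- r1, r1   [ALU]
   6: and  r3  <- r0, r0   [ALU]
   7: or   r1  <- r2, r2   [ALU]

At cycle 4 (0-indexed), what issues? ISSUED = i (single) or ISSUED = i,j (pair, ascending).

ISSUED = 5

0. ld.MEM @i0  | no-port MEM/MEM
1. ld.MEM @i1  | no-port MEM/MEM
2. ld.MEM @i2  | no-port MEM/BR
3. beq.BR sll.ALU @i3&i4  | pair
4. add.ALU @i5  | WAW r3
5. and.ALU or.ALU @i6&i7  | pair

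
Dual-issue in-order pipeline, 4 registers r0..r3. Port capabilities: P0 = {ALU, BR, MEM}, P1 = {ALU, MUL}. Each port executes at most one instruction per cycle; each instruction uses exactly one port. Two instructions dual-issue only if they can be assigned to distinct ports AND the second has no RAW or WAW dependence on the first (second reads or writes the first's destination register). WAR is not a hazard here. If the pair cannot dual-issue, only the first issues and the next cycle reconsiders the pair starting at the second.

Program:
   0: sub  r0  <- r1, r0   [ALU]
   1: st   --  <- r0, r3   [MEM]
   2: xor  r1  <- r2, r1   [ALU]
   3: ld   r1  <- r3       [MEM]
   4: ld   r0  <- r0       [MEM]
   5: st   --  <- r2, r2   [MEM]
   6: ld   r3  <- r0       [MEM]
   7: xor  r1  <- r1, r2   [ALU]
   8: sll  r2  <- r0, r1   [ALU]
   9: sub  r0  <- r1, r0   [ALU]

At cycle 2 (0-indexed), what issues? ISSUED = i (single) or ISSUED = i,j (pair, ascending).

ISSUED = 3

c0: i0 sub.ALU  RAW r0
c1: i1,i2 st.MEM;xor.ALU  2-wide
c2: i3 ld.MEM  no-port MEM/MEM
c3: i4 ld.MEM  no-port MEM/MEM
c4: i5 st.MEM  no-port MEM/MEM
c5: i6,i7 ld.MEM;xor.ALU  2-wide
c6: i8,i9 sll.ALU;sub.ALU  2-wide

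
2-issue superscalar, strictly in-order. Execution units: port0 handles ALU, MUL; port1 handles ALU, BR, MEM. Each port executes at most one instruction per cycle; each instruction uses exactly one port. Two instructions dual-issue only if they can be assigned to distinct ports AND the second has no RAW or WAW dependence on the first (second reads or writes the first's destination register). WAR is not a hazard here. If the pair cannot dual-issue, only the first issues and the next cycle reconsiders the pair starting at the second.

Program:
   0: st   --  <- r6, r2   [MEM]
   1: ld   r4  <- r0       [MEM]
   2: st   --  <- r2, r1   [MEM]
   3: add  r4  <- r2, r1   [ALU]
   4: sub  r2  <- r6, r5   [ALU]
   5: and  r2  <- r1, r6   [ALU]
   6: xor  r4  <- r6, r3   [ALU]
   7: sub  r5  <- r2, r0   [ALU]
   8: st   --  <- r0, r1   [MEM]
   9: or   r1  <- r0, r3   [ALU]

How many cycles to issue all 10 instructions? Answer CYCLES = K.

0. st.MEM @i0  | no-port MEM/MEM
1. ld.MEM @i1  | no-port MEM/MEM
2. st.MEM add.ALU @i2,i3  | pair
3. sub.ALU @i4  | WAW r2
4. and.ALU xor.ALU @i5,i6  | pair
5. sub.ALU st.MEM @i7,i8  | pair
6. or.ALU @i9  | tail

CYCLES = 7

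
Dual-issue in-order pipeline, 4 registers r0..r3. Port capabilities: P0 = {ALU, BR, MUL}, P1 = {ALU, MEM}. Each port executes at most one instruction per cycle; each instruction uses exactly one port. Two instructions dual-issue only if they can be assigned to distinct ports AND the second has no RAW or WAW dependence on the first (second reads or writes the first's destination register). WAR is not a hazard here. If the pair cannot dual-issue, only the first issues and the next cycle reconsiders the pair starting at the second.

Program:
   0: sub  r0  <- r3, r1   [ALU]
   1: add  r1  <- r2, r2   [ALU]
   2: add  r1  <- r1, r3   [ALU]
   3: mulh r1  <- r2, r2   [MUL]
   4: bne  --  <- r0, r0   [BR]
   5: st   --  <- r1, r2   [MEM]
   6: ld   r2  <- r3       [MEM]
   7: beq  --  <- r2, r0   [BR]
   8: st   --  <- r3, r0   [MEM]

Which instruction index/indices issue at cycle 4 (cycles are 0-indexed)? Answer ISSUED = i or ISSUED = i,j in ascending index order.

#0 head=0: sub/add i0&i1 pair
#1 head=2: add i2 WAW r1
#2 head=3: mulh i3 no-port MUL/BR
#3 head=4: bne/st i4&i5 pair
#4 head=6: ld i6 RAW r2
#5 head=7: beq/st i7&i8 pair

ISSUED = 6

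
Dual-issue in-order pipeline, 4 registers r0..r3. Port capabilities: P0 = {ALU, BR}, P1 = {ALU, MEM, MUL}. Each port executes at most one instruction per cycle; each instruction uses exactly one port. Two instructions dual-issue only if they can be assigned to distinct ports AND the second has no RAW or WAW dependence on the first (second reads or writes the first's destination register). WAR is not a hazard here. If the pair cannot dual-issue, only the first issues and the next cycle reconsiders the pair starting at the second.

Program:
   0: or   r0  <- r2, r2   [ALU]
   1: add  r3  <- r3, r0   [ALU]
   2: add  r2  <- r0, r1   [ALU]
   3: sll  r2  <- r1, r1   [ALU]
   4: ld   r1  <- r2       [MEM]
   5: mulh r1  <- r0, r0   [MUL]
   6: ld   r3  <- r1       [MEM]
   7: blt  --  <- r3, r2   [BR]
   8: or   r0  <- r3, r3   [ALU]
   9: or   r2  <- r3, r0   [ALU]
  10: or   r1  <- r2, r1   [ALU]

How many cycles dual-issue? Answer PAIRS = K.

PAIRS = 2

#0 head=0: or.ALU i0 RAW r0
#1 head=1: add.ALU;add.ALU i1,i2 dual
#2 head=3: sll.ALU i3 RAW r2
#3 head=4: ld.MEM i4 no-port MEM/MUL
#4 head=5: mulh.MUL i5 no-port MUL/MEM
#5 head=6: ld.MEM i6 RAW r3
#6 head=7: blt.BR;or.ALU i7,i8 dual
#7 head=9: or.ALU i9 RAW r2
#8 head=10: or.ALU i10 tail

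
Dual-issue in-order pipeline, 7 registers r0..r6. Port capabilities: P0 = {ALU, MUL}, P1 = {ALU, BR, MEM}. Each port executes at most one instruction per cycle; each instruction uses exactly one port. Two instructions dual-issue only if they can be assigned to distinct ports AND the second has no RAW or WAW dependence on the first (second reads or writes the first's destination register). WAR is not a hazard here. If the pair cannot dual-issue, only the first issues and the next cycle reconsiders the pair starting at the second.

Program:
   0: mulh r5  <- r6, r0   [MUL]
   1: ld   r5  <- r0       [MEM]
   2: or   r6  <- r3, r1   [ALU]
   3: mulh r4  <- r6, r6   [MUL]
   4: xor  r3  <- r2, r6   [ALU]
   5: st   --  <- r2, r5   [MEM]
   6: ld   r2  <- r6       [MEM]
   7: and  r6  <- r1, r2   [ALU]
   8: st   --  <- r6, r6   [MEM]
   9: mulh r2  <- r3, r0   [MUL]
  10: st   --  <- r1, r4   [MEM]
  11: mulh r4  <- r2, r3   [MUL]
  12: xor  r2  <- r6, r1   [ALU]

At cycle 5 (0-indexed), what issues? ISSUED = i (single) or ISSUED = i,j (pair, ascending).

[0] i0  mulh.MUL  -- WAW r5
[1] i1,i2  ld.MEM;or.ALU  -- dual
[2] i3,i4  mulh.MUL;xor.ALU  -- dual
[3] i5  st.MEM  -- no-port MEM/MEM
[4] i6  ld.MEM  -- RAW r2
[5] i7  and.ALU  -- RAW r6
[6] i8,i9  st.MEM;mulh.MUL  -- dual
[7] i10,i11  st.MEM;mulh.MUL  -- dual
[8] i12  xor.ALU  -- tail

ISSUED = 7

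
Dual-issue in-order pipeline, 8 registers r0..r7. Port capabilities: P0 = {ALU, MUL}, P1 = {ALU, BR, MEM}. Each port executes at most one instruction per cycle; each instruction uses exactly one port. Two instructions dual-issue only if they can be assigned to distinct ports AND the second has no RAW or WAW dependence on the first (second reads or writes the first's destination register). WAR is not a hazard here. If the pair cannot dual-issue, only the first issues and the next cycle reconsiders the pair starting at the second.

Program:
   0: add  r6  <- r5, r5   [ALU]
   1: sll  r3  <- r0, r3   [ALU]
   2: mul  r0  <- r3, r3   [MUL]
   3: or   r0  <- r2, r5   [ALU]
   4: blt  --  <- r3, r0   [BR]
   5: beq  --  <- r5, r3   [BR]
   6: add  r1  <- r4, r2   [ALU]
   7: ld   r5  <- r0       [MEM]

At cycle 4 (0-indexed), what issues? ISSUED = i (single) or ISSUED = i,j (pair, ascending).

ISSUED = 5,6

[0] i0+i1  add+sll  -- 2-wide
[1] i2  mul  -- WAW r0
[2] i3  or  -- RAW r0
[3] i4  blt  -- no-port BR/BR
[4] i5+i6  beq+add  -- 2-wide
[5] i7  ld  -- tail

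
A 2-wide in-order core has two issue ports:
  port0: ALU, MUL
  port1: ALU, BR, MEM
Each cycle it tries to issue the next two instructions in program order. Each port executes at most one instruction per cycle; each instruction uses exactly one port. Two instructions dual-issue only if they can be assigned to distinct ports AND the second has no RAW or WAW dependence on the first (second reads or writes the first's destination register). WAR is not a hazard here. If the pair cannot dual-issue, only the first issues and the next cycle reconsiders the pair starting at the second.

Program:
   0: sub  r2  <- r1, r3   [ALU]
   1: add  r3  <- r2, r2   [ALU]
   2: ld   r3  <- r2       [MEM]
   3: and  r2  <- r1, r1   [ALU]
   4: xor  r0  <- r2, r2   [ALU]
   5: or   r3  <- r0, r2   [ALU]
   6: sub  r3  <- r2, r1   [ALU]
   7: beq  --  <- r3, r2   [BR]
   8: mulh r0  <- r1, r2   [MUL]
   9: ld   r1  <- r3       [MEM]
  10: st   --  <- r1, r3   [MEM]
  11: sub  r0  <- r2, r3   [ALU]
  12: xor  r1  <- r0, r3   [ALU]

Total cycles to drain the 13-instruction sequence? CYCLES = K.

CYCLES = 10

t=0 i0:sub ; RAW r2
t=1 i1:add ; WAW r3
t=2 i2/i3:ld/and ; 2-wide
t=3 i4:xor ; RAW r0
t=4 i5:or ; WAW r3
t=5 i6:sub ; RAW r3
t=6 i7/i8:beq/mulh ; 2-wide
t=7 i9:ld ; no-port MEM/MEM
t=8 i10/i11:st/sub ; 2-wide
t=9 i12:xor ; tail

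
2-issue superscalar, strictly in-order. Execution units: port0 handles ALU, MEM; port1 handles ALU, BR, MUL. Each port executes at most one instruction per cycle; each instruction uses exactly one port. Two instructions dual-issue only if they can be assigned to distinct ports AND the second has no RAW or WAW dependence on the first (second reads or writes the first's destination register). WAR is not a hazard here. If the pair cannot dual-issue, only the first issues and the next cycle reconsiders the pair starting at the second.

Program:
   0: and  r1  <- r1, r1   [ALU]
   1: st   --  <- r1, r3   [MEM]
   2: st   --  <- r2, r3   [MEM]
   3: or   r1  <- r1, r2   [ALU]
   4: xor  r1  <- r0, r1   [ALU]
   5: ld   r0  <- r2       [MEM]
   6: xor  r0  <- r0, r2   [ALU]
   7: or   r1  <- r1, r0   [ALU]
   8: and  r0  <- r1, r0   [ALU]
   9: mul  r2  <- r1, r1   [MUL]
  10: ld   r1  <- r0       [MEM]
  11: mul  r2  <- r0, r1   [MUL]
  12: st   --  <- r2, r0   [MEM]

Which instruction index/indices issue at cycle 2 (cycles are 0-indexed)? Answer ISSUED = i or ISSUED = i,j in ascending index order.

t=0 i0:and.ALU ; RAW r1
t=1 i1:st.MEM ; no-port MEM/MEM
t=2 i2+i3:st.MEM or.ALU ; pair
t=3 i4+i5:xor.ALU ld.MEM ; pair
t=4 i6:xor.ALU ; RAW r0
t=5 i7:or.ALU ; RAW r1
t=6 i8+i9:and.ALU mul.MUL ; pair
t=7 i10:ld.MEM ; RAW r1
t=8 i11:mul.MUL ; RAW r2
t=9 i12:st.MEM ; tail

ISSUED = 2,3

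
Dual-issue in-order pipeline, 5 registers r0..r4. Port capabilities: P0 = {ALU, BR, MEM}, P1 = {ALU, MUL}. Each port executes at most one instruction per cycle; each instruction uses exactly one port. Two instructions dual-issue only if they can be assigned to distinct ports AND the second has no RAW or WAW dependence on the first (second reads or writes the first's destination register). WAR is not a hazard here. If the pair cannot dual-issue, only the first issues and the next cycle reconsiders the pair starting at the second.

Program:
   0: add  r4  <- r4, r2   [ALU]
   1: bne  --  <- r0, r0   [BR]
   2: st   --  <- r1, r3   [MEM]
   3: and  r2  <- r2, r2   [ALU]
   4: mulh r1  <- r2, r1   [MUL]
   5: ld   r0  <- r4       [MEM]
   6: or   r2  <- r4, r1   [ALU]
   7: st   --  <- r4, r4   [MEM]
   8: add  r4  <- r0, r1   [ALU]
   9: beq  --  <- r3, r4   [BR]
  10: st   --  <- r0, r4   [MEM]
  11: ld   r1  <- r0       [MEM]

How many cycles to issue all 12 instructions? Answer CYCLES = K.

CYCLES = 8

[0] i0+i1  add bne  -- 2-wide
[1] i2+i3  st and  -- 2-wide
[2] i4+i5  mulh ld  -- 2-wide
[3] i6+i7  or st  -- 2-wide
[4] i8  add  -- RAW r4
[5] i9  beq  -- no-port BR/MEM
[6] i10  st  -- no-port MEM/MEM
[7] i11  ld  -- tail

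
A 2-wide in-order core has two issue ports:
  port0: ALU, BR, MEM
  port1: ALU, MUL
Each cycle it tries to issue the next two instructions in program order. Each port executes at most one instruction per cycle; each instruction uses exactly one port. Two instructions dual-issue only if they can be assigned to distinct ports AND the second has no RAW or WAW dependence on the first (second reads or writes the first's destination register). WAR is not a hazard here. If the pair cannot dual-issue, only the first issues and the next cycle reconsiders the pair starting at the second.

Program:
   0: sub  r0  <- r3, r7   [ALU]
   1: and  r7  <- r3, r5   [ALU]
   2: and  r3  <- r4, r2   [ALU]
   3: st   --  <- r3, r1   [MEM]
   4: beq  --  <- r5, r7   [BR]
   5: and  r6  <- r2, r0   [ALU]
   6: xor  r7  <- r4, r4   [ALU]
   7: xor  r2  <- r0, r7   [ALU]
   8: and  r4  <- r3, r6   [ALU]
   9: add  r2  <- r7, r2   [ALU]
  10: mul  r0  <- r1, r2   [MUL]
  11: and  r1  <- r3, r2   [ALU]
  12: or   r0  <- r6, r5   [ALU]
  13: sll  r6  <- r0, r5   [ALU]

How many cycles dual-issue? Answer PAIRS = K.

PAIRS = 4

[0] i0,i1  sub.ALU and.ALU  -- dual
[1] i2  and.ALU  -- RAW r3
[2] i3  st.MEM  -- no-port MEM/BR
[3] i4,i5  beq.BR and.ALU  -- dual
[4] i6  xor.ALU  -- RAW r7
[5] i7,i8  xor.ALU and.ALU  -- dual
[6] i9  add.ALU  -- RAW r2
[7] i10,i11  mul.MUL and.ALU  -- dual
[8] i12  or.ALU  -- RAW r0
[9] i13  sll.ALU  -- tail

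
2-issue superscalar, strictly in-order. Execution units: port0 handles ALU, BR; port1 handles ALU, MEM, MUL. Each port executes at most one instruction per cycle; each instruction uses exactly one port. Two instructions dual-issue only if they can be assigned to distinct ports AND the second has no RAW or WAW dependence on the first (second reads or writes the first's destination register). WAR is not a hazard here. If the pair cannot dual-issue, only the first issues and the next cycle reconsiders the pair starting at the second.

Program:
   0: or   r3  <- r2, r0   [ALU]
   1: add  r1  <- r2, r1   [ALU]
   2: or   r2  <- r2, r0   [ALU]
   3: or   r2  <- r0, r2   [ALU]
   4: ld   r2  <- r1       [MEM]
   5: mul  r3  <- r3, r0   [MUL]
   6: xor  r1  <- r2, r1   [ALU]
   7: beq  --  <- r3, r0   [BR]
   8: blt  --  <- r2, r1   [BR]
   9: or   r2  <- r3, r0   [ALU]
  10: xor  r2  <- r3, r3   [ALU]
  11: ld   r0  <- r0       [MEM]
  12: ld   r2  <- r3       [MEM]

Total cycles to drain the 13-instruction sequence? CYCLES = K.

0. or add @i0,i1  | dual
1. or @i2  | RAW+WAW r2
2. or @i3  | WAW r2
3. ld @i4  | no-port MEM/MUL
4. mul xor @i5,i6  | dual
5. beq @i7  | no-port BR/BR
6. blt or @i8,i9  | dual
7. xor ld @i10,i11  | dual
8. ld @i12  | tail

CYCLES = 9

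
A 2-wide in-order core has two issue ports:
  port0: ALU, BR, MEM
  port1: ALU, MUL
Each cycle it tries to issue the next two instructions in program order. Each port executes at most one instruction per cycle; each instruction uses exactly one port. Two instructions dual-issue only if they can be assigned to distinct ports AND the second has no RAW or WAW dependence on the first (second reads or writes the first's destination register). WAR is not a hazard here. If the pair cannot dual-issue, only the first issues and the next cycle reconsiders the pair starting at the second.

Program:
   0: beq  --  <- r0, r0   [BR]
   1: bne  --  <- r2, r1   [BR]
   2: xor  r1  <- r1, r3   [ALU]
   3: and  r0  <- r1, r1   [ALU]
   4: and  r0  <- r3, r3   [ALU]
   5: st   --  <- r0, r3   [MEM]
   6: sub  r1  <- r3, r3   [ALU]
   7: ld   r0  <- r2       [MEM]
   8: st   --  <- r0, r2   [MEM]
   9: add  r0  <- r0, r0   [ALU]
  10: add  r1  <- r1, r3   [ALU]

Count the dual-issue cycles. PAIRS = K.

  cy0 -> i0 (beq) no-port BR/BR
  cy1 -> i1,i2 (bne xor) dual
  cy2 -> i3 (and) WAW r0
  cy3 -> i4 (and) RAW r0
  cy4 -> i5,i6 (st sub) dual
  cy5 -> i7 (ld) no-port MEM/MEM
  cy6 -> i8,i9 (st add) dual
  cy7 -> i10 (add) tail

PAIRS = 3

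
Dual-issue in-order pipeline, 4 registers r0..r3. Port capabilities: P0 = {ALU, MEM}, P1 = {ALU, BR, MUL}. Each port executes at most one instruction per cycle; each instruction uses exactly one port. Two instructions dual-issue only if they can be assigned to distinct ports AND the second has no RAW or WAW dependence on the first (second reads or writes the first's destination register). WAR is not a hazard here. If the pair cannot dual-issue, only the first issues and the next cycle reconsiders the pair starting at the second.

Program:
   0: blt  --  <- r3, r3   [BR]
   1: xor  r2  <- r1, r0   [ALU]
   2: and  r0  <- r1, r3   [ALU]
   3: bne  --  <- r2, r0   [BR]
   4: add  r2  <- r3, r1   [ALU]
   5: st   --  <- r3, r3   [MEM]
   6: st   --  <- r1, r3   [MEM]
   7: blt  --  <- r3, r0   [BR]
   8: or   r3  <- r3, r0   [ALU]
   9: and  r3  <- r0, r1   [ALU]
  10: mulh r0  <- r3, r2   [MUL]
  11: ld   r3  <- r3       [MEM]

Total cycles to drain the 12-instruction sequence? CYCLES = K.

CYCLES = 8

c0: i0,i1 blt+xor  dual
c1: i2 and  RAW r0
c2: i3,i4 bne+add  dual
c3: i5 st  no-port MEM/MEM
c4: i6,i7 st+blt  dual
c5: i8 or  WAW r3
c6: i9 and  RAW r3
c7: i10,i11 mulh+ld  dual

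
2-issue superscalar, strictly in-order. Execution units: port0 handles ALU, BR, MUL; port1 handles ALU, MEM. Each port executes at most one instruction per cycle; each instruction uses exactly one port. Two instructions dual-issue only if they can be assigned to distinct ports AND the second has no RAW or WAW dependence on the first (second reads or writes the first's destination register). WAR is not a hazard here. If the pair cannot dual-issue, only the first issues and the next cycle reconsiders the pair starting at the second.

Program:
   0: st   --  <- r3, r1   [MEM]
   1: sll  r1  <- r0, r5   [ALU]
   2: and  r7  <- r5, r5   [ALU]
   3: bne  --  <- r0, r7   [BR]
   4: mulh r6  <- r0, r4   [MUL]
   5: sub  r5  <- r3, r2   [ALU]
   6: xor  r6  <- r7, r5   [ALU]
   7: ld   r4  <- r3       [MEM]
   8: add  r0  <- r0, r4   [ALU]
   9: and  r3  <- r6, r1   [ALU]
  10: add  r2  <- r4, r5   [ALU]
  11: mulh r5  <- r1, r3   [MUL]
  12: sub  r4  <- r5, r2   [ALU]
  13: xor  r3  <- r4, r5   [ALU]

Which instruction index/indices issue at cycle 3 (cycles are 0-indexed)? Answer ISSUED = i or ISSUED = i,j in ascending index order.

[0] i0/i1  st;sll  -- 2-wide
[1] i2  and  -- RAW r7
[2] i3  bne  -- no-port BR/MUL
[3] i4/i5  mulh;sub  -- 2-wide
[4] i6/i7  xor;ld  -- 2-wide
[5] i8/i9  add;and  -- 2-wide
[6] i10/i11  add;mulh  -- 2-wide
[7] i12  sub  -- RAW r4
[8] i13  xor  -- tail

ISSUED = 4,5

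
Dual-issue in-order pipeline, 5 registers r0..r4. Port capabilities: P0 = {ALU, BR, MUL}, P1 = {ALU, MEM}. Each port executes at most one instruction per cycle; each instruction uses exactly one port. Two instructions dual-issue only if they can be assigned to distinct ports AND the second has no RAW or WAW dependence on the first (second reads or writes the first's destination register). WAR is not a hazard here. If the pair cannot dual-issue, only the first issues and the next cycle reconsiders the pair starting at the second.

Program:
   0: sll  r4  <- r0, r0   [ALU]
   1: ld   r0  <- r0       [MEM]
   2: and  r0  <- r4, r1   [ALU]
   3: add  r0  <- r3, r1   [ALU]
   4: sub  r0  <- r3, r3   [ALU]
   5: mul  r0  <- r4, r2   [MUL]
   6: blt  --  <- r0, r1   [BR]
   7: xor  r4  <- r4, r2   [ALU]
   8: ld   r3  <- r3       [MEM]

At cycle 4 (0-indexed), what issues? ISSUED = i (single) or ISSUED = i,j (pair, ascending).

c0: i0&i1 sll.ALU ld.MEM  pair
c1: i2 and.ALU  WAW r0
c2: i3 add.ALU  WAW r0
c3: i4 sub.ALU  WAW r0
c4: i5 mul.MUL  no-port MUL/BR
c5: i6&i7 blt.BR xor.ALU  pair
c6: i8 ld.MEM  tail

ISSUED = 5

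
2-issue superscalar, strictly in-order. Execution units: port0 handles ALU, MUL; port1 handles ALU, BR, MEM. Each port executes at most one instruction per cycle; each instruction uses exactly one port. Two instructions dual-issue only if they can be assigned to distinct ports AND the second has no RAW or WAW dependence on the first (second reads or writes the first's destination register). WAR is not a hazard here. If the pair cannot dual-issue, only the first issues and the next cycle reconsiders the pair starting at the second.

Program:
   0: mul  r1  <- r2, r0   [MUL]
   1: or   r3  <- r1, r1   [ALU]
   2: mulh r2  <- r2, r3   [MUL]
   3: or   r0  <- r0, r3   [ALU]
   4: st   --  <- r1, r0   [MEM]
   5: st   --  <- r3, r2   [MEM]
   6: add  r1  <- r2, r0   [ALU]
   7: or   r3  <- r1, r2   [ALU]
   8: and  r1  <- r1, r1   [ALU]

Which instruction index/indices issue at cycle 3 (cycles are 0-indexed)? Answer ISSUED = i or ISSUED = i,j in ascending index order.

[0] i0  mul.MUL  -- RAW r1
[1] i1  or.ALU  -- RAW r3
[2] i2,i3  mulh.MUL;or.ALU  -- 2-wide
[3] i4  st.MEM  -- no-port MEM/MEM
[4] i5,i6  st.MEM;add.ALU  -- 2-wide
[5] i7,i8  or.ALU;and.ALU  -- 2-wide

ISSUED = 4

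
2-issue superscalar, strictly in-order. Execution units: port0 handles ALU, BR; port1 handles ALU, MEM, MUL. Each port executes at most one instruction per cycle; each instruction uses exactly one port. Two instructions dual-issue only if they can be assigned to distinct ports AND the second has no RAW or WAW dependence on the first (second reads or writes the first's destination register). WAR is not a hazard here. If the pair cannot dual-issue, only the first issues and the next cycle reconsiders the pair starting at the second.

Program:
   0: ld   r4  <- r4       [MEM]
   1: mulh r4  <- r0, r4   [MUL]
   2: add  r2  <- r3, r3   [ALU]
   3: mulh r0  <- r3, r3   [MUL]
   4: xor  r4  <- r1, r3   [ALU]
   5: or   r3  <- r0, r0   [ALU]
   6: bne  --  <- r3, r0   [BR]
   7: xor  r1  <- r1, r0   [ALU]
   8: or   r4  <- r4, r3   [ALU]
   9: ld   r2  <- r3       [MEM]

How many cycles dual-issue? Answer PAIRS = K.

#0 head=0: ld i0 no-port MEM/MUL
#1 head=1: mulh add i1&i2 dual
#2 head=3: mulh xor i3&i4 dual
#3 head=5: or i5 RAW r3
#4 head=6: bne xor i6&i7 dual
#5 head=8: or ld i8&i9 dual

PAIRS = 4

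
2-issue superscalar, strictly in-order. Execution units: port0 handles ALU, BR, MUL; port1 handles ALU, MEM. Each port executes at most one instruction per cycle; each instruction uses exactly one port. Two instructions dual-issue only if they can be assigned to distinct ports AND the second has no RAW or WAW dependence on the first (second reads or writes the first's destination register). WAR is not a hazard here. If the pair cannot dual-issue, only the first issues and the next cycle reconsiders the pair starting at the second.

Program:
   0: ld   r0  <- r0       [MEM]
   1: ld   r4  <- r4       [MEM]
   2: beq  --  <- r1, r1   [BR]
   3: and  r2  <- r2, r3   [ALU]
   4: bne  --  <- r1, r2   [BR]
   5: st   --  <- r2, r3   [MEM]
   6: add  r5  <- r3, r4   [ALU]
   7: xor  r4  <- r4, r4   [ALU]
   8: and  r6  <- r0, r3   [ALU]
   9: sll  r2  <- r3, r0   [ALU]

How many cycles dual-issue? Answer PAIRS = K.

PAIRS = 4

c0: i0 ld.MEM  no-port MEM/MEM
c1: i1,i2 ld.MEM+beq.BR  2-wide
c2: i3 and.ALU  RAW r2
c3: i4,i5 bne.BR+st.MEM  2-wide
c4: i6,i7 add.ALU+xor.ALU  2-wide
c5: i8,i9 and.ALU+sll.ALU  2-wide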